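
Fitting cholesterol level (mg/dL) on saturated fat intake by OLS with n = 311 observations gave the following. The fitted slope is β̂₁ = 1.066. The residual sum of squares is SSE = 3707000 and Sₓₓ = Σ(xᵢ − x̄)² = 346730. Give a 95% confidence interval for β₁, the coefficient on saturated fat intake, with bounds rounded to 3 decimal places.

MSE = SSE/(n − 2) = 3707000/309 = 11996.8.
SE(β̂₁) = √(MSE/Sₓₓ) = √(11996.8/346730) = 0.18601.
df = n − 2 = 309.
t* = t_{0.025, 309} = 1.967671.
Margin = t* × SE = 1.967671 × 0.18601 = 0.36601.
CI: 1.066 ± 0.36601 → (0.700, 1.432).
With 95% confidence, each one-unit increase in saturated fat intake is associated with a change of between 0.700 and 1.432 mg/dL in cholesterol level.

(0.700, 1.432)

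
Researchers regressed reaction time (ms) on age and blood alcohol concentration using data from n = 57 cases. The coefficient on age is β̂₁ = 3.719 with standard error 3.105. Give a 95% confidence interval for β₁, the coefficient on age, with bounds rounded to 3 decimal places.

(-2.506, 9.944)

df = n − k − 1 = 57 − 2 − 1 = 54.
t* = t_{0.025, 54} = 2.004879.
Margin = t* × SE = 2.004879 × 3.105 = 6.22515.
CI: 3.719 ± 6.22515 → (-2.506, 9.944).
With 95% confidence, each one-unit increase in age is associated with a change of between -2.506 and 9.944 ms in reaction time, holding the other predictors fixed.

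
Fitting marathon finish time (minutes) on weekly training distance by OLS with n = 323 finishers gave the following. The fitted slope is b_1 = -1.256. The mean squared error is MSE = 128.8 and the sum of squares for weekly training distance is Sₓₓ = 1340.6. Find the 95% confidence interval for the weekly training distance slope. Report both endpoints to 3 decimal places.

SE(b_1) = √(MSE/Sₓₓ) = √(128.8/1340.6) = 0.309962.
df = n − 2 = 321.
t* = t_{0.025, 321} = 1.967382.
Margin = t* × SE = 1.967382 × 0.309962 = 0.60981.
CI: -1.256 ± 0.60981 → (-1.866, -0.646).
With 95% confidence, each one-unit increase in weekly training distance is associated with a change of between -1.866 and -0.646 minutes in marathon finish time.

(-1.866, -0.646)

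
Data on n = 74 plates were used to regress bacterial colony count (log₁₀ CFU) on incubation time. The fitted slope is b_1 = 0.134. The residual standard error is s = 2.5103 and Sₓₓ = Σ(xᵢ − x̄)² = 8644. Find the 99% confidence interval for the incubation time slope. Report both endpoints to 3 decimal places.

SE(b_1) = s/√Sₓₓ = 2.5103/√8644 = 0.0270003.
df = n − 2 = 72.
t* = t_{0.005, 72} = 2.645852.
Margin = t* × SE = 2.645852 × 0.0270003 = 0.07144.
CI: 0.134 ± 0.07144 → (0.063, 0.205).
With 99% confidence, each one-unit increase in incubation time is associated with a change of between 0.063 and 0.205 log₁₀ CFU in bacterial colony count.

(0.063, 0.205)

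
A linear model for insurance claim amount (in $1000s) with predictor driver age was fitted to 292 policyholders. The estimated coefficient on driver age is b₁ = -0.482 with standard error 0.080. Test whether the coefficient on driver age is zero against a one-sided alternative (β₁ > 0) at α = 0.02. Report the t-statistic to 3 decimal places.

t = -6.025

H₀: β₁ = 0 vs H₁: β₁ > 0.
t = (b₁ − β₁⁰)/SE = -0.482 / 0.080 = -6.025.
df = n − 2 = 292 − 2 = 290.
One-sided p ≈ 1.0000, which is ≥ 0.02, so fail to reject H₀.
The data do not give significant evidence that the true slope on driver age is positive.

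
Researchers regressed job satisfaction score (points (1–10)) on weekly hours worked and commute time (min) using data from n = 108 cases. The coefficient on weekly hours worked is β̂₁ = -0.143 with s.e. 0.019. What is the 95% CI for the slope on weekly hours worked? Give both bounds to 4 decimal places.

(-0.1807, -0.1053)

df = n − k − 1 = 108 − 2 − 1 = 105.
t* = t_{0.025, 105} = 1.982815.
Margin = t* × SE = 1.982815 × 0.019 = 0.037673.
CI: -0.143 ± 0.037673 → (-0.1807, -0.1053).
With 95% confidence, each one-unit increase in weekly hours worked is associated with a change of between -0.1807 and -0.1053 points (1–10) in job satisfaction score, holding the other predictors fixed.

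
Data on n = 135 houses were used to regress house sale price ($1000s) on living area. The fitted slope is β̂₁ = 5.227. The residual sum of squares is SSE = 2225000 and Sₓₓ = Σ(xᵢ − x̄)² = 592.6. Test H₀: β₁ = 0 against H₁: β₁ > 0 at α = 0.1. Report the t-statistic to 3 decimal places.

MSE = SSE/(n − 2) = 2225000/133 = 16729.3.
SE(β̂₁) = √(MSE/Sₓₓ) = √(16729.3/592.6) = 5.31323.
t = 5.227 / 5.31323 = 0.984.
df = n − 2 = 133.
One-sided p ≈ 0.1635, which is ≥ 0.1, so fail to reject H₀.
The data do not give significant evidence that the true slope on living area is positive.

t = 0.984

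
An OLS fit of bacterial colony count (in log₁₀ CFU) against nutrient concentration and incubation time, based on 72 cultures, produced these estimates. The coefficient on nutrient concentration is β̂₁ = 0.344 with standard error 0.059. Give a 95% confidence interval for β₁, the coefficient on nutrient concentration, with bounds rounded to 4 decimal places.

df = n − k − 1 = 72 − 2 − 1 = 69.
t* = t_{0.025, 69} = 1.994945.
Margin = t* × SE = 1.994945 × 0.059 = 0.117702.
CI: 0.344 ± 0.117702 → (0.2263, 0.4617).
With 95% confidence, each one-unit increase in nutrient concentration is associated with a change of between 0.2263 and 0.4617 log₁₀ CFU in bacterial colony count, holding the other predictors fixed.

(0.2263, 0.4617)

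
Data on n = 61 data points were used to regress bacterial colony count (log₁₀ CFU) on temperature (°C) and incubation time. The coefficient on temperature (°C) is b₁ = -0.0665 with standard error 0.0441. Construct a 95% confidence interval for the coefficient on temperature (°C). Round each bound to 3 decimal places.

df = n − k − 1 = 61 − 2 − 1 = 58.
t* = t_{0.025, 58} = 2.001717.
Margin = t* × SE = 2.001717 × 0.0441 = 0.08828.
CI: -0.0665 ± 0.08828 → (-0.155, 0.022).
With 95% confidence, each one-unit increase in temperature (°C) is associated with a change of between -0.155 and 0.022 log₁₀ CFU in bacterial colony count, holding the other predictors fixed.

(-0.155, 0.022)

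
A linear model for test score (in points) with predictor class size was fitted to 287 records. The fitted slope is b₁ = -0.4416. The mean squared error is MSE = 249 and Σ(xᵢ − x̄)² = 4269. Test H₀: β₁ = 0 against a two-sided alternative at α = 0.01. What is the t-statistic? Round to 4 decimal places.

SE(b₁) = √(MSE/Sₓₓ) = √(249/4269) = 0.241511.
t = -0.4416 / 0.241511 = -1.8285.
df = n − 2 = 285.
Two-sided p ≈ 0.0685, which is ≥ 0.01, so fail to reject H₀.
The data do not give significant evidence of an association between class size and test score.

t = -1.8285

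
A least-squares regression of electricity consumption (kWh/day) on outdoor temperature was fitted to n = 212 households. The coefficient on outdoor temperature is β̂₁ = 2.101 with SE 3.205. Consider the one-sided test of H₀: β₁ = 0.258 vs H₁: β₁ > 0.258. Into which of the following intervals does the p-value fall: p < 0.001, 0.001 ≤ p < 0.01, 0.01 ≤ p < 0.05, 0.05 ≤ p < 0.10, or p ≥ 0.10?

p ≥ 0.10

t = (2.101 − 0.258) / 3.205 = 0.575.
df = n − 2 = 212 − 2 = 210.
One-sided p = P(T_{210} > t) ≈ 0.2829.
So p ≥ 0.10.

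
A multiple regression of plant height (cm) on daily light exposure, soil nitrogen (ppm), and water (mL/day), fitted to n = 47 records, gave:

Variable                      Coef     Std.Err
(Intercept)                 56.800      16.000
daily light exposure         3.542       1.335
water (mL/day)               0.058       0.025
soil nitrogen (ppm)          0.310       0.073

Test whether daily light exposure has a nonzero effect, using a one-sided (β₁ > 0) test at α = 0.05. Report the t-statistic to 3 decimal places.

t = 2.653

Read off: b = 3.542, SE = 1.335 for daily light exposure.
H₀: β₁ = 0 vs H₁: β₁ > 0.
t = 3.542 / 1.335 = 2.653.
df = n − k − 1 = 47 − 3 − 1 = 43.
One-sided p ≈ 0.0056, which is < 0.05, so reject H₀.
There is evidence that the true slope on daily light exposure is positive, holding the other predictors fixed.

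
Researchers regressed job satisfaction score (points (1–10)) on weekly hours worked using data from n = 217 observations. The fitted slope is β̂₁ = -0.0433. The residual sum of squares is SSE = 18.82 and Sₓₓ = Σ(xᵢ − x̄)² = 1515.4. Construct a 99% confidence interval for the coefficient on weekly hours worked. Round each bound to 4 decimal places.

MSE = SSE/(n − 2) = 18.82/215 = 0.0875349.
SE(β̂₁) = √(MSE/Sₓₓ) = √(0.0875349/1515.4) = 0.00760023.
df = n − 2 = 215.
t* = t_{0.005, 215} = 2.598889.
Margin = t* × SE = 2.598889 × 0.00760023 = 0.019752.
CI: -0.0433 ± 0.019752 → (-0.0631, -0.0235).
With 99% confidence, each one-unit increase in weekly hours worked is associated with a change of between -0.0631 and -0.0235 points (1–10) in job satisfaction score.

(-0.0631, -0.0235)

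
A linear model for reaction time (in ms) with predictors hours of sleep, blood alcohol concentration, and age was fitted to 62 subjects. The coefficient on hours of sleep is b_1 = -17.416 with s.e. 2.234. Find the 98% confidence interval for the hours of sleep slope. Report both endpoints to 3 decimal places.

(-22.761, -12.071)

df = n − k − 1 = 62 − 3 − 1 = 58.
t* = t_{0.01, 58} = 2.392377.
Margin = t* × SE = 2.392377 × 2.234 = 5.34457.
CI: -17.416 ± 5.34457 → (-22.761, -12.071).
With 98% confidence, each one-unit increase in hours of sleep is associated with a change of between -22.761 and -12.071 ms in reaction time, holding the other predictors fixed.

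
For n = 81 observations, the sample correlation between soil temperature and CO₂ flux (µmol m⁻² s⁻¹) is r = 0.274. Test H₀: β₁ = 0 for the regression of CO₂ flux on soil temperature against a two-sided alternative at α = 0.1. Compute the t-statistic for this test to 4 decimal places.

t = 2.5323

t = r·√(n − 2)/√(1 − r²) = 0.274·√79/√0.924924 = 2.5323.
df = n − 2 = 79.
Two-sided p ≈ 0.0133, which is < 0.1, so reject H₀.
There is evidence of a linear association between soil temperature and CO₂ flux.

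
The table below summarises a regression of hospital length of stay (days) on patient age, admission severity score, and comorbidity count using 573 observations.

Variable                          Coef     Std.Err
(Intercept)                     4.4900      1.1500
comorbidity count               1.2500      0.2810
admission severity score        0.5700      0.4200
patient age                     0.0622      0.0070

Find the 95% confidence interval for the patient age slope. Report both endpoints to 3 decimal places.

Read off: b = 0.0622, SE = 0.0070 for patient age.
df = n − k − 1 = 573 − 3 − 1 = 569.
t* = t_{0.025, 569} = 1.964142.
Margin = t* × SE = 1.964142 × 0.0070 = 0.01375.
CI: 0.0622 ± 0.01375 → (0.048, 0.076).

(0.048, 0.076)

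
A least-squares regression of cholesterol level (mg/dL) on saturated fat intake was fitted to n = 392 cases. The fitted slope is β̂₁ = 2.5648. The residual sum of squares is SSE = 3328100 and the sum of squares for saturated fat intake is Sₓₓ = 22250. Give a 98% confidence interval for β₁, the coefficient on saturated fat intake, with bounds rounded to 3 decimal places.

(1.118, 4.011)

MSE = SSE/(n − 2) = 3328100/390 = 8533.59.
SE(β̂₁) = √(MSE/Sₓₓ) = √(8533.59/22250) = 0.6193.
df = n − 2 = 390.
t* = t_{0.01, 390} = 2.335947.
Margin = t* × SE = 2.335947 × 0.6193 = 1.44665.
CI: 2.5648 ± 1.44665 → (1.118, 4.011).
With 98% confidence, each one-unit increase in saturated fat intake is associated with a change of between 1.118 and 4.011 mg/dL in cholesterol level.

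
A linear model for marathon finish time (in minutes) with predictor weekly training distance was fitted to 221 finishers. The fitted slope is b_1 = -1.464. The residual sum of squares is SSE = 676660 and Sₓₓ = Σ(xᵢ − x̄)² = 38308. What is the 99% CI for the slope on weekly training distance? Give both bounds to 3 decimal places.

MSE = SSE/(n − 2) = 676660/219 = 3089.77.
SE(b_1) = √(MSE/Sₓₓ) = √(3089.77/38308) = 0.284.
df = n − 2 = 219.
t* = t_{0.005, 219} = 2.598465.
Margin = t* × SE = 2.598465 × 0.284 = 0.73796.
CI: -1.464 ± 0.73796 → (-2.202, -0.726).
With 99% confidence, each one-unit increase in weekly training distance is associated with a change of between -2.202 and -0.726 minutes in marathon finish time.

(-2.202, -0.726)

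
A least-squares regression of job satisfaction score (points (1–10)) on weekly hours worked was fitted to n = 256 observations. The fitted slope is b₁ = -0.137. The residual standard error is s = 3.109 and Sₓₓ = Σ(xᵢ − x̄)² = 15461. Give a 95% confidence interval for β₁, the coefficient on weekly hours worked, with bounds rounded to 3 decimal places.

(-0.186, -0.088)

SE(b₁) = s/√Sₓₓ = 3.109/√15461 = 0.0250036.
df = n − 2 = 254.
t* = t_{0.025, 254} = 1.969348.
Margin = t* × SE = 1.969348 × 0.0250036 = 0.04924.
CI: -0.137 ± 0.04924 → (-0.186, -0.088).
With 95% confidence, each one-unit increase in weekly hours worked is associated with a change of between -0.186 and -0.088 points (1–10) in job satisfaction score.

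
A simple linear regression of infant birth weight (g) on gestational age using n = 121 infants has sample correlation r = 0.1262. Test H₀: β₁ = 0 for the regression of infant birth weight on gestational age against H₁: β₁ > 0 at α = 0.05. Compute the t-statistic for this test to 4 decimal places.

t = r·√(n − 2)/√(1 − r²) = 0.1262·√119/√0.984074 = 1.3878.
df = n − 2 = 119.
One-sided p ≈ 0.0839, which is ≥ 0.05, so fail to reject H₀.
The data do not give significant evidence of a linear association between gestational age and infant birth weight.

t = 1.3878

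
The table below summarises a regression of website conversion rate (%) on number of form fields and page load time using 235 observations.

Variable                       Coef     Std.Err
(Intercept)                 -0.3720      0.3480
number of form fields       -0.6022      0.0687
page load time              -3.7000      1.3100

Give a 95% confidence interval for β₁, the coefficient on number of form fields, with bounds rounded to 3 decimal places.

(-0.738, -0.467)

Read off: b = -0.6022, SE = 0.0687 for number of form fields.
df = n − k − 1 = 235 − 2 − 1 = 232.
t* = t_{0.025, 232} = 1.970242.
Margin = t* × SE = 1.970242 × 0.0687 = 0.13536.
CI: -0.6022 ± 0.13536 → (-0.738, -0.467).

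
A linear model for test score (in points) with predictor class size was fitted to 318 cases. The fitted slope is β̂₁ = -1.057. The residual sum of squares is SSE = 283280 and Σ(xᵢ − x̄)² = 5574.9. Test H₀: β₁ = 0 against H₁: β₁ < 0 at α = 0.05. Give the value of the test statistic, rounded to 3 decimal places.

MSE = SSE/(n − 2) = 283280/316 = 896.456.
SE(β̂₁) = √(MSE/Sₓₓ) = √(896.456/5574.9) = 0.401001.
t = -1.057 / 0.401001 = -2.636.
df = n − 2 = 316.
One-sided p ≈ 0.0044, which is < 0.05, so reject H₀.
There is evidence that the true slope on class size is negative.

t = -2.636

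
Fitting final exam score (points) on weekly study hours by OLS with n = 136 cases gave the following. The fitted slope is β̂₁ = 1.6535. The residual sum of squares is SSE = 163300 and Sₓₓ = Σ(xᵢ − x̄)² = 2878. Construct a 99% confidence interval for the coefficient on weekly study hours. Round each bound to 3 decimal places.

(-0.047, 3.354)

MSE = SSE/(n − 2) = 163300/134 = 1218.66.
SE(β̂₁) = √(MSE/Sₓₓ) = √(1218.66/2878) = 0.650722.
df = n − 2 = 134.
t* = t_{0.005, 134} = 2.613017.
Margin = t* × SE = 2.613017 × 0.650722 = 1.70035.
CI: 1.6535 ± 1.70035 → (-0.047, 3.354).
With 99% confidence, each one-unit increase in weekly study hours is associated with a change of between -0.047 and 3.354 points in final exam score.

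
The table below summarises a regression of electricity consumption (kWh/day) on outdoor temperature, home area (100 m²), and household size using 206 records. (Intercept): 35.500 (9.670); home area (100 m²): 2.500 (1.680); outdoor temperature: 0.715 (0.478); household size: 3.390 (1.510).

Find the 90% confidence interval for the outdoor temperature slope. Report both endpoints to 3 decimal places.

Read off: b = 0.715, SE = 0.478 for outdoor temperature.
df = n − k − 1 = 206 − 3 − 1 = 202.
t* = t_{0.05, 202} = 1.652432.
Margin = t* × SE = 1.652432 × 0.478 = 0.78986.
CI: 0.715 ± 0.78986 → (-0.075, 1.505).

(-0.075, 1.505)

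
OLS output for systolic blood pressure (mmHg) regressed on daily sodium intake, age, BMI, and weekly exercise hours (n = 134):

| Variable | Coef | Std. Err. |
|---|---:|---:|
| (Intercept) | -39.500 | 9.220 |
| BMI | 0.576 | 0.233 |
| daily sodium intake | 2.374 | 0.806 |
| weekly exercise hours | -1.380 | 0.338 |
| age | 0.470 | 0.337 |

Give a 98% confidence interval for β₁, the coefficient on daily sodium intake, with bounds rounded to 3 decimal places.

(0.475, 4.273)

Read off: b = 2.374, SE = 0.806 for daily sodium intake.
df = n − k − 1 = 134 − 4 − 1 = 129.
t* = t_{0.01, 129} = 2.355602.
Margin = t* × SE = 2.355602 × 0.806 = 1.89862.
CI: 2.374 ± 1.89862 → (0.475, 4.273).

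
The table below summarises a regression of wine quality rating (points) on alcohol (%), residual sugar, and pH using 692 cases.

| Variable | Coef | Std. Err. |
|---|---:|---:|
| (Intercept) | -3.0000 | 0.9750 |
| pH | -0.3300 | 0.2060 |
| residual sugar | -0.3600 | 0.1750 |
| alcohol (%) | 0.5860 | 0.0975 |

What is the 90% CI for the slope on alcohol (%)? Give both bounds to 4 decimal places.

(0.4254, 0.7466)

Read off: b = 0.5860, SE = 0.0975 for alcohol (%).
df = n − k − 1 = 692 − 3 − 1 = 688.
t* = t_{0.05, 688} = 1.647071.
Margin = t* × SE = 1.647071 × 0.0975 = 0.160589.
CI: 0.5860 ± 0.160589 → (0.4254, 0.7466).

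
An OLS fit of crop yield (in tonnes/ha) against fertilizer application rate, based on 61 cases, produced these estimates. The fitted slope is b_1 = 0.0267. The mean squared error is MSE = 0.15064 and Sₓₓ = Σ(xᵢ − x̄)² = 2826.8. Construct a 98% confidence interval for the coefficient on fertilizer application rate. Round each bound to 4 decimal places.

SE(b_1) = √(MSE/Sₓₓ) = √(0.15064/2826.8) = 0.0073.
df = n − 2 = 59.
t* = t_{0.01, 59} = 2.391229.
Margin = t* × SE = 2.391229 × 0.0073 = 0.017456.
CI: 0.0267 ± 0.017456 → (0.0092, 0.0442).
With 98% confidence, each one-unit increase in fertilizer application rate is associated with a change of between 0.0092 and 0.0442 tonnes/ha in crop yield.

(0.0092, 0.0442)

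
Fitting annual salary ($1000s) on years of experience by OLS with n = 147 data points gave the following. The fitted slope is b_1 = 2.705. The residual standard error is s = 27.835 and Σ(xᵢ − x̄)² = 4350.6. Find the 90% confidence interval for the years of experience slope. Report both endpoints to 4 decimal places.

(2.0064, 3.4036)

SE(b_1) = s/√Sₓₓ = 27.835/√4350.6 = 0.422004.
df = n − 2 = 145.
t* = t_{0.05, 145} = 1.65543.
Margin = t* × SE = 1.65543 × 0.422004 = 0.698598.
CI: 2.705 ± 0.698598 → (2.0064, 3.4036).
With 90% confidence, each one-unit increase in years of experience is associated with a change of between 2.0064 and 3.4036 $1000s in annual salary.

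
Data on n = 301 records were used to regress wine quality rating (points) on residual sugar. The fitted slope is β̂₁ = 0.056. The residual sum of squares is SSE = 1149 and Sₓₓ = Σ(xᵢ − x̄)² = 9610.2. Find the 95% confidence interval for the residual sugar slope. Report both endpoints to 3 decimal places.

(0.017, 0.095)

MSE = SSE/(n − 2) = 1149/299 = 3.84281.
SE(β̂₁) = √(MSE/Sₓₓ) = √(3.84281/9610.2) = 0.0199967.
df = n − 2 = 299.
t* = t_{0.025, 299} = 1.96793.
Margin = t* × SE = 1.96793 × 0.0199967 = 0.03935.
CI: 0.056 ± 0.03935 → (0.017, 0.095).
With 95% confidence, each one-unit increase in residual sugar is associated with a change of between 0.017 and 0.095 points in wine quality rating.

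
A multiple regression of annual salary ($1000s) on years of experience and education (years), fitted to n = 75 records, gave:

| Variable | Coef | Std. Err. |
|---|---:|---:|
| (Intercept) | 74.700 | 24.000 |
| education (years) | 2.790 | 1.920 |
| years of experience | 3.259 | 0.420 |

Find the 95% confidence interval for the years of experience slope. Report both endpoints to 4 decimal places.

(2.4217, 4.0963)

Read off: b = 3.259, SE = 0.420 for years of experience.
df = n − k − 1 = 75 − 2 − 1 = 72.
t* = t_{0.025, 72} = 1.993464.
Margin = t* × SE = 1.993464 × 0.420 = 0.837255.
CI: 3.259 ± 0.837255 → (2.4217, 4.0963).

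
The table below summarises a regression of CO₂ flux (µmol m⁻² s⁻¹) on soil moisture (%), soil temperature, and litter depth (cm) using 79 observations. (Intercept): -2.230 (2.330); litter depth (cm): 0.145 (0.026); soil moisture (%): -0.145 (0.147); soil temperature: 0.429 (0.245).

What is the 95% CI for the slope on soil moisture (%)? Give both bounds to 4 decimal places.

Read off: b = -0.145, SE = 0.147 for soil moisture (%).
df = n − k − 1 = 79 − 3 − 1 = 75.
t* = t_{0.025, 75} = 1.992102.
Margin = t* × SE = 1.992102 × 0.147 = 0.292839.
CI: -0.145 ± 0.292839 → (-0.4378, 0.1478).

(-0.4378, 0.1478)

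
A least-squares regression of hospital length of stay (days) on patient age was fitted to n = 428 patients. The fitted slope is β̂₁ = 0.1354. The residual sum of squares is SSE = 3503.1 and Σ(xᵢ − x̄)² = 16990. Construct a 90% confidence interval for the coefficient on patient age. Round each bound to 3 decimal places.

MSE = SSE/(n − 2) = 3503.1/426 = 8.22324.
SE(β̂₁) = √(MSE/Sₓₓ) = √(8.22324/16990) = 0.0220001.
df = n − 2 = 426.
t* = t_{0.05, 426} = 1.648438.
Margin = t* × SE = 1.648438 × 0.0220001 = 0.03627.
CI: 0.1354 ± 0.03627 → (0.099, 0.172).
With 90% confidence, each one-unit increase in patient age is associated with a change of between 0.099 and 0.172 days in hospital length of stay.

(0.099, 0.172)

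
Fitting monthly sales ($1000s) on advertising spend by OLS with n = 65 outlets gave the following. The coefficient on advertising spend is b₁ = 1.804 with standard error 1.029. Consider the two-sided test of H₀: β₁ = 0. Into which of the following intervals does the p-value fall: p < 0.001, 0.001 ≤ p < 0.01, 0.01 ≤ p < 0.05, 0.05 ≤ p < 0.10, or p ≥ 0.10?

0.05 ≤ p < 0.10

t = 1.804 / 1.029 = 1.753.
df = n − 2 = 65 − 2 = 63.
Two-sided p = 2·P(T_{63} > |t|) ≈ 0.0844.
So 0.05 ≤ p < 0.10.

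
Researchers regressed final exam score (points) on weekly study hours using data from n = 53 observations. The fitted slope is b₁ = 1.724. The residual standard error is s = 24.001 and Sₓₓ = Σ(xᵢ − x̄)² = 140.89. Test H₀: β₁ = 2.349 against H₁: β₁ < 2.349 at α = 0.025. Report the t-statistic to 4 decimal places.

t = -0.3091

SE(b₁) = s/√Sₓₓ = 24.001/√140.89 = 2.02204.
t = (1.724 − 2.349) / 2.02204 = -0.3091.
df = n − 2 = 51.
One-sided p ≈ 0.3793, which is ≥ 0.025, so fail to reject H₀.
The data do not give significant evidence that the true slope on weekly study hours is below 2.349 points per unit.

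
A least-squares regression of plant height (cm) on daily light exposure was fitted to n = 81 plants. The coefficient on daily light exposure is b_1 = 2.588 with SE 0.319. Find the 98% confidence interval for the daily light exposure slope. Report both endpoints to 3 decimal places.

df = n − 2 = 81 − 2 = 79.
t* = t_{0.01, 79} = 2.374482.
Margin = t* × SE = 2.374482 × 0.319 = 0.75746.
CI: 2.588 ± 0.75746 → (1.831, 3.345).
With 98% confidence, each one-unit increase in daily light exposure is associated with a change of between 1.831 and 3.345 cm in plant height.

(1.831, 3.345)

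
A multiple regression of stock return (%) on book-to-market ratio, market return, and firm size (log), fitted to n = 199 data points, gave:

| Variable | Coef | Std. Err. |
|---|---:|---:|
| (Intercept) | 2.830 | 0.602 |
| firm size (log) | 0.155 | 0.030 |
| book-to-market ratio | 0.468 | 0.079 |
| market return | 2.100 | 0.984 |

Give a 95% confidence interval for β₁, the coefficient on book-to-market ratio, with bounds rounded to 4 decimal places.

(0.3122, 0.6238)

Read off: b = 0.468, SE = 0.079 for book-to-market ratio.
df = n − k − 1 = 199 − 3 − 1 = 195.
t* = t_{0.025, 195} = 1.972204.
Margin = t* × SE = 1.972204 × 0.079 = 0.155804.
CI: 0.468 ± 0.155804 → (0.3122, 0.6238).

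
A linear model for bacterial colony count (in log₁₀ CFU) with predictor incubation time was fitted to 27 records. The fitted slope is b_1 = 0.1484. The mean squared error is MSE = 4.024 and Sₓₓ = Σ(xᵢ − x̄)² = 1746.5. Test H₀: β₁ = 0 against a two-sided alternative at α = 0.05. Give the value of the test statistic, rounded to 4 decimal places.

SE(b_1) = √(MSE/Sₓₓ) = √(4.024/1746.5) = 0.0480004.
t = 0.1484 / 0.0480004 = 3.0916.
df = n − 2 = 25.
Two-sided p ≈ 0.0048, which is < 0.05, so reject H₀.
There is evidence that incubation time is associated with bacterial colony count.

t = 3.0916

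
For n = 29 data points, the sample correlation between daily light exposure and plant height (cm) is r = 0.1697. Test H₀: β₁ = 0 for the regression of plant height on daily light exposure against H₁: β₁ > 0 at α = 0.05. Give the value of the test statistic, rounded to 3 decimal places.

t = r·√(n − 2)/√(1 − r²) = 0.1697·√27/√0.971202 = 0.895.
df = n − 2 = 27.
One-sided p ≈ 0.1894, which is ≥ 0.05, so fail to reject H₀.
The data do not give significant evidence of a linear association between daily light exposure and plant height.

t = 0.895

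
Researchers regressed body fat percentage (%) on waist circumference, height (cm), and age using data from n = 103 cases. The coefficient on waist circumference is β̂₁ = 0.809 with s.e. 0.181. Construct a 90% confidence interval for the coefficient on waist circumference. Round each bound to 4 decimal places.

df = n − k − 1 = 103 − 3 − 1 = 99.
t* = t_{0.05, 99} = 1.660391.
Margin = t* × SE = 1.660391 × 0.181 = 0.300531.
CI: 0.809 ± 0.300531 → (0.5085, 1.1095).
With 90% confidence, each one-unit increase in waist circumference is associated with a change of between 0.5085 and 1.1095 % in body fat percentage, holding the other predictors fixed.

(0.5085, 1.1095)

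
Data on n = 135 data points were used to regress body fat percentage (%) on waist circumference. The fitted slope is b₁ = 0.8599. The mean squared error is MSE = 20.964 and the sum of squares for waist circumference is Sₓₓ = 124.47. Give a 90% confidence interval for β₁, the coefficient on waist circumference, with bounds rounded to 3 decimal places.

SE(b₁) = √(MSE/Sₓₓ) = √(20.964/124.47) = 0.410398.
df = n − 2 = 133.
t* = t_{0.05, 133} = 1.656391.
Margin = t* × SE = 1.656391 × 0.410398 = 0.67978.
CI: 0.8599 ± 0.67978 → (0.180, 1.540).
With 90% confidence, each one-unit increase in waist circumference is associated with a change of between 0.180 and 1.540 % in body fat percentage.

(0.180, 1.540)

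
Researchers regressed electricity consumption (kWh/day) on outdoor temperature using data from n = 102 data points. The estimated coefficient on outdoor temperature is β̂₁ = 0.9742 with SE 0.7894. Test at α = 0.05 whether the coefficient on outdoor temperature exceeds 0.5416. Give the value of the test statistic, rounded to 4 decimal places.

t = 0.5480

H₀: β₁ = 0.5416 vs H₁: β₁ > 0.5416.
t = (β̂₁ − β₁⁰)/SE = (0.9742 − 0.5416) / 0.7894 = 0.5480.
df = n − 2 = 102 − 2 = 100.
One-sided p ≈ 0.2925, which is ≥ 0.05, so fail to reject H₀.
The data do not give significant evidence that the true slope on outdoor temperature exceeds 0.5416 kWh/day per unit.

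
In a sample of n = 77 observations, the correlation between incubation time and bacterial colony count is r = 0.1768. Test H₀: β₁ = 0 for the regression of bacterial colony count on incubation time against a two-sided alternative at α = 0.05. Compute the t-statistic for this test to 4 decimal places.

t = r·√(n − 2)/√(1 − r²) = 0.1768·√75/√0.968742 = 1.5556.
df = n − 2 = 75.
Two-sided p ≈ 0.1240, which is ≥ 0.05, so fail to reject H₀.
The data do not give significant evidence of a linear association between incubation time and bacterial colony count.

t = 1.5556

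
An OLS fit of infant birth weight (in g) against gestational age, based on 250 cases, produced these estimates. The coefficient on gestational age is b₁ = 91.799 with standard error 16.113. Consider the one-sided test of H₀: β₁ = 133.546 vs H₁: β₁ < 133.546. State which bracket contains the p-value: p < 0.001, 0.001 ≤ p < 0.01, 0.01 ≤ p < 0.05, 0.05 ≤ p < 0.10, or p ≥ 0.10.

0.001 ≤ p < 0.01

t = (91.799 − 133.546) / 16.113 = -2.591.
df = n − 2 = 250 − 2 = 248.
One-sided p = P(T_{248} < t) ≈ 0.0051.
So 0.001 ≤ p < 0.01.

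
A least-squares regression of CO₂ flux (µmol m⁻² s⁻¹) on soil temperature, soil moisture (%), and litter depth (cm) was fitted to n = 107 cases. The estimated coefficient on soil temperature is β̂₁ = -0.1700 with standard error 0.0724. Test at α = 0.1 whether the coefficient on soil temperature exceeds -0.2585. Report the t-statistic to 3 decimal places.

H₀: β₁ = -0.2585 vs H₁: β₁ > -0.2585.
t = (β̂₁ − β₁⁰)/SE = (-0.1700 − (-0.2585)) / 0.0724 = 1.222.
df = n − k − 1 = 107 − 3 − 1 = 103.
One-sided p ≈ 0.1122, which is ≥ 0.1, so fail to reject H₀.
The data do not give significant evidence that the true slope on soil temperature exceeds -0.2585 µmol m⁻² s⁻¹ per unit, holding the other predictors fixed.

t = 1.222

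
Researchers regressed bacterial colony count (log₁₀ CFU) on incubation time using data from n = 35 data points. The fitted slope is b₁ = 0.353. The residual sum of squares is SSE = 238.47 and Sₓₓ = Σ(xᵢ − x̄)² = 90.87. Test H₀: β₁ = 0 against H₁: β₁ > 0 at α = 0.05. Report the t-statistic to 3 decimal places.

MSE = SSE/(n − 2) = 238.47/33 = 7.22636.
SE(b₁) = √(MSE/Sₓₓ) = √(7.22636/90.87) = 0.282.
t = 0.353 / 0.282 = 1.252.
df = n − 2 = 33.
One-sided p ≈ 0.1097, which is ≥ 0.05, so fail to reject H₀.
The data do not give significant evidence that the true slope on incubation time is positive.

t = 1.252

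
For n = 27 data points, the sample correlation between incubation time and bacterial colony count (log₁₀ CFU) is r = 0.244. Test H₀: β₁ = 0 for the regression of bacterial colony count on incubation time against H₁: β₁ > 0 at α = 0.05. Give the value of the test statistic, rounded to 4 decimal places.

t = r·√(n − 2)/√(1 − r²) = 0.244·√25/√0.940464 = 1.2580.
df = n − 2 = 25.
One-sided p ≈ 0.1100, which is ≥ 0.05, so fail to reject H₀.
The data do not give significant evidence of a linear association between incubation time and bacterial colony count.

t = 1.2580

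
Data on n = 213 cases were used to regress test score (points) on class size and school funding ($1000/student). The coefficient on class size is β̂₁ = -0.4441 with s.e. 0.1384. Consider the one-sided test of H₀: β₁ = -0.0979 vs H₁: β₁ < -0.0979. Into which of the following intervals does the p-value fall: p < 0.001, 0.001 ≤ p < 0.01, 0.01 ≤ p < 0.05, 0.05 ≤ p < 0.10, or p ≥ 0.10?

t = (-0.4441 − (-0.0979)) / 0.1384 = -2.501.
df = n − k − 1 = 213 − 2 − 1 = 210.
One-sided p = P(T_{210} < t) ≈ 0.0066.
So 0.001 ≤ p < 0.01.

0.001 ≤ p < 0.01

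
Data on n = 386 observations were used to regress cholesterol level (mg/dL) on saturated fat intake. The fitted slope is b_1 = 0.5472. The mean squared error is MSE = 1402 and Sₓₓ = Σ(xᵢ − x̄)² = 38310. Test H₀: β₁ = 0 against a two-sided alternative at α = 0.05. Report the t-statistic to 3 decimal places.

SE(b_1) = √(MSE/Sₓₓ) = √(1402/38310) = 0.191301.
t = 0.5472 / 0.191301 = 2.860.
df = n − 2 = 384.
Two-sided p ≈ 0.0045, which is < 0.05, so reject H₀.
There is evidence that saturated fat intake is associated with cholesterol level.

t = 2.860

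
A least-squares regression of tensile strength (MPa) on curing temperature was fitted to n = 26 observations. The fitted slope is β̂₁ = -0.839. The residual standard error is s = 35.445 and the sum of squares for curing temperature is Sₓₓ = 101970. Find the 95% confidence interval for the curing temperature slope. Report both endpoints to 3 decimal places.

SE(β̂₁) = s/√Sₓₓ = 35.445/√101970 = 0.110999.
df = n − 2 = 24.
t* = t_{0.025, 24} = 2.063899.
Margin = t* × SE = 2.063899 × 0.110999 = 0.22909.
CI: -0.839 ± 0.22909 → (-1.068, -0.610).
With 95% confidence, each one-unit increase in curing temperature is associated with a change of between -1.068 and -0.610 MPa in tensile strength.

(-1.068, -0.610)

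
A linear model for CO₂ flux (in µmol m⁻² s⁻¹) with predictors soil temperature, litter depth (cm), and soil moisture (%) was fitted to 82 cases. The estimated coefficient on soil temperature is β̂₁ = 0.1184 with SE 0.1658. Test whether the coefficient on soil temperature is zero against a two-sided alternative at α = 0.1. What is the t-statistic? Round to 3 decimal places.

t = 0.714

H₀: β₁ = 0 vs H₁: β₁ ≠ 0.
t = (β̂₁ − β₁⁰)/SE = 0.1184 / 0.1658 = 0.714.
df = n − k − 1 = 82 − 3 − 1 = 78.
Two-sided p ≈ 0.4773, which is ≥ 0.1, so fail to reject H₀.
The data do not give significant evidence of an association between soil temperature and CO₂ flux, after adjusting for the other predictors.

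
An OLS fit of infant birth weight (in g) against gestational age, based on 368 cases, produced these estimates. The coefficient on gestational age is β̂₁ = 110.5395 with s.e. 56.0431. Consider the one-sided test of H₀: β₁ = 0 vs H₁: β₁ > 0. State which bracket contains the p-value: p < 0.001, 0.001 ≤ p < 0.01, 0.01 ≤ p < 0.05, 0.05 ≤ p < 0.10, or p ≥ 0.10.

t = 110.5395 / 56.0431 = 1.972.
df = n − 2 = 368 − 2 = 366.
One-sided p = P(T_{366} > t) ≈ 0.0247.
So 0.01 ≤ p < 0.05.

0.01 ≤ p < 0.05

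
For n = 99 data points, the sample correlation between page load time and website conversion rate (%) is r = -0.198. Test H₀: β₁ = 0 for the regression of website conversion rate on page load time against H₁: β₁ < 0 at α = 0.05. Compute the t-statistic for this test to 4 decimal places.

t = r·√(n − 2)/√(1 − r²) = -0.198·√97/√0.960796 = -1.9895.
df = n − 2 = 97.
One-sided p ≈ 0.0247, which is < 0.05, so reject H₀.
There is evidence of a linear association between page load time and website conversion rate.

t = -1.9895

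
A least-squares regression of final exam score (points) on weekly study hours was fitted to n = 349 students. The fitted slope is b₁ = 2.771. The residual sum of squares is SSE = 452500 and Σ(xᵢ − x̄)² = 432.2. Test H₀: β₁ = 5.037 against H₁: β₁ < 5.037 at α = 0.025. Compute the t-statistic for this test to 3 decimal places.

t = -1.305

MSE = SSE/(n − 2) = 452500/347 = 1304.03.
SE(b₁) = √(MSE/Sₓₓ) = √(1304.03/432.2) = 1.73701.
t = (2.771 − 5.037) / 1.73701 = -1.305.
df = n − 2 = 347.
One-sided p ≈ 0.0965, which is ≥ 0.025, so fail to reject H₀.
The data do not give significant evidence that the true slope on weekly study hours is below 5.037 points per unit.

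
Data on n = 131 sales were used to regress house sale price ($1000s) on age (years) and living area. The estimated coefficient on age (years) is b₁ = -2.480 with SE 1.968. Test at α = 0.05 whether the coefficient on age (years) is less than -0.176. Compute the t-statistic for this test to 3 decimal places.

t = -1.171

H₀: β₁ = -0.176 vs H₁: β₁ < -0.176.
t = (b₁ − β₁⁰)/SE = (-2.480 − (-0.176)) / 1.968 = -1.171.
df = n − k − 1 = 131 − 2 − 1 = 128.
One-sided p ≈ 0.1219, which is ≥ 0.05, so fail to reject H₀.
The data do not give significant evidence that the true slope on age (years) is below -0.176 $1000s per unit, holding the other predictors fixed.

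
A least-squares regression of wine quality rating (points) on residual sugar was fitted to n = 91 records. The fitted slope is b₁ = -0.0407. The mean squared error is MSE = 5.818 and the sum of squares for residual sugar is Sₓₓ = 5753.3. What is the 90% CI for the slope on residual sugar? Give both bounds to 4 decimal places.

(-0.0936, 0.0122)

SE(b₁) = √(MSE/Sₓₓ) = √(5.818/5753.3) = 0.0318001.
df = n − 2 = 89.
t* = t_{0.05, 89} = 1.662155.
Margin = t* × SE = 1.662155 × 0.0318001 = 0.052857.
CI: -0.0407 ± 0.052857 → (-0.0936, 0.0122).
With 90% confidence, each one-unit increase in residual sugar is associated with a change of between -0.0936 and 0.0122 points in wine quality rating.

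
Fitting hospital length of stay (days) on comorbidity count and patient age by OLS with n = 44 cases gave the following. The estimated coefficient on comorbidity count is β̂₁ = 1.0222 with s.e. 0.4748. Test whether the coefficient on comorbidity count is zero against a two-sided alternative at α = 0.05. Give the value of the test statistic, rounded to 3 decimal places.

H₀: β₁ = 0 vs H₁: β₁ ≠ 0.
t = (β̂₁ − β₁⁰)/SE = 1.0222 / 0.4748 = 2.153.
df = n − k − 1 = 44 − 2 − 1 = 41.
Two-sided p ≈ 0.0373, which is < 0.05, so reject H₀.
There is evidence that comorbidity count is associated with hospital length of stay, holding the other predictors fixed.

t = 2.153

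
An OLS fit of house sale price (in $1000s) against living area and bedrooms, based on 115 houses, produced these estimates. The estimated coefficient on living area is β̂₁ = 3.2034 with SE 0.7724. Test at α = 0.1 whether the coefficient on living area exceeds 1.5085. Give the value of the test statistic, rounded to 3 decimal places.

H₀: β₁ = 1.5085 vs H₁: β₁ > 1.5085.
t = (β̂₁ − β₁⁰)/SE = (3.2034 − 1.5085) / 0.7724 = 2.194.
df = n − k − 1 = 115 − 2 − 1 = 112.
One-sided p ≈ 0.0151, which is < 0.1, so reject H₀.
There is evidence that the true slope on living area exceeds 1.5085 $1000s per unit, holding the other predictors fixed.

t = 2.194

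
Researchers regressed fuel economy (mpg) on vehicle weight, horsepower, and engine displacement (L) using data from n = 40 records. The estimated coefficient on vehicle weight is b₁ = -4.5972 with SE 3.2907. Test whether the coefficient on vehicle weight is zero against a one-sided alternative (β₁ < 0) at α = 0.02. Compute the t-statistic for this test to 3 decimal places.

t = -1.397

H₀: β₁ = 0 vs H₁: β₁ < 0.
t = (b₁ − β₁⁰)/SE = -4.5972 / 3.2907 = -1.397.
df = n − k − 1 = 40 − 3 − 1 = 36.
One-sided p ≈ 0.0855, which is ≥ 0.02, so fail to reject H₀.
The data do not give significant evidence that the true slope on vehicle weight is negative, holding the other predictors fixed.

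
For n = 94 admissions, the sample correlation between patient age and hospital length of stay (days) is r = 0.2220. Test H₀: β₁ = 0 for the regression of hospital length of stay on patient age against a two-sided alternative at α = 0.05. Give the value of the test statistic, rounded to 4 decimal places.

t = r·√(n − 2)/√(1 − r²) = 0.2220·√92/√0.950716 = 2.1838.
df = n − 2 = 92.
Two-sided p ≈ 0.0315, which is < 0.05, so reject H₀.
There is evidence of a linear association between patient age and hospital length of stay.

t = 2.1838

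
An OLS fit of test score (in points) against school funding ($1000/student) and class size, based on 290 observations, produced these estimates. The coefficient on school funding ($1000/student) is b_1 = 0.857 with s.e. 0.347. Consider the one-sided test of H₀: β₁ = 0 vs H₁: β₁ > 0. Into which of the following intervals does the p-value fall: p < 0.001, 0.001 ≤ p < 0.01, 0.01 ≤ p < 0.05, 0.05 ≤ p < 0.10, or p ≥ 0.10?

0.001 ≤ p < 0.01

t = 0.857 / 0.347 = 2.470.
df = n − k − 1 = 290 − 2 − 1 = 287.
One-sided p = P(T_{287} > t) ≈ 0.0071.
So 0.001 ≤ p < 0.01.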